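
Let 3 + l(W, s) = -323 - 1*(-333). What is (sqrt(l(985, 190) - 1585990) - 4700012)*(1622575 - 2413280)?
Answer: 3716322988460 - 5534935*I*sqrt(32367) ≈ 3.7163e+12 - 9.9578e+8*I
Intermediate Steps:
l(W, s) = 7 (l(W, s) = -3 + (-323 - 1*(-333)) = -3 + (-323 + 333) = -3 + 10 = 7)
(sqrt(l(985, 190) - 1585990) - 4700012)*(1622575 - 2413280) = (sqrt(7 - 1585990) - 4700012)*(1622575 - 2413280) = (sqrt(-1585983) - 4700012)*(-790705) = (7*I*sqrt(32367) - 4700012)*(-790705) = (-4700012 + 7*I*sqrt(32367))*(-790705) = 3716322988460 - 5534935*I*sqrt(32367)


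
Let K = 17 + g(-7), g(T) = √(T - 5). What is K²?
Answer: 277 + 68*I*√3 ≈ 277.0 + 117.78*I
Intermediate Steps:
g(T) = √(-5 + T)
K = 17 + 2*I*√3 (K = 17 + √(-5 - 7) = 17 + √(-12) = 17 + 2*I*√3 ≈ 17.0 + 3.4641*I)
K² = (17 + 2*I*√3)²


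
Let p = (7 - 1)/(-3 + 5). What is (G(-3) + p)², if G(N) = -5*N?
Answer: 324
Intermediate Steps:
p = 3 (p = 6/2 = 6*(½) = 3)
(G(-3) + p)² = (-5*(-3) + 3)² = (15 + 3)² = 18² = 324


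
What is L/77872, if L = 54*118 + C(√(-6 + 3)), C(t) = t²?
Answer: 6369/77872 ≈ 0.081788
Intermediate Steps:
L = 6369 (L = 54*118 + (√(-6 + 3))² = 6372 + (√(-3))² = 6372 + (I*√3)² = 6372 - 3 = 6369)
L/77872 = 6369/77872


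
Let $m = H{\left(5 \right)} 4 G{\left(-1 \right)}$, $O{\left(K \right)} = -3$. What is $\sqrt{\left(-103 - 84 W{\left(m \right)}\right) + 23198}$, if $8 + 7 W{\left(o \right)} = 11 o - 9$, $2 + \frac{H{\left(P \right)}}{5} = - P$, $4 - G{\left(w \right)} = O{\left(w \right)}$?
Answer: $\sqrt{152659} \approx 390.72$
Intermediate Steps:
$G{\left(w \right)} = 7$ ($G{\left(w \right)} = 4 - -3 = 4 + 3 = 7$)
$H{\left(P \right)} = -10 - 5 P$ ($H{\left(P \right)} = -10 + 5 \left(- P\right) = -10 - 5 P$)
$m = -980$ ($m = \left(-10 - 25\right) 4 \cdot 7 = \left(-35\right) 4 \cdot 7 = \left(-140\right) 7 = -980$)
$W{\left(o \right)} = - \frac{17}{7} + \frac{11 o}{7}$ ($W{\left(o \right)} = - \frac{8}{7} + \frac{11 o - 9}{7} = - \frac{8}{7} + \frac{-9 + 11 o}{7} = - \frac{8}{7} + \left(- \frac{9}{7} + \frac{11 o}{7}\right) = - \frac{17}{7} + \frac{11 o}{7}$)
$\sqrt{\left(-103 - 84 W{\left(m \right)}\right) + 23198} = \sqrt{\left(-103 - 84 \left(- \frac{17}{7} + \frac{11}{7} \left(-980\right)\right)\right) + 23198} = \sqrt{\left(-103 - 84 \left(- \frac{17}{7} - 1540\right)\right) + 23198} = \sqrt{\left(-103 - -129564\right) + 23198} = \sqrt{\left(-103 + 129564\right) + 23198} = \sqrt{129461 + 23198} = \sqrt{152659}$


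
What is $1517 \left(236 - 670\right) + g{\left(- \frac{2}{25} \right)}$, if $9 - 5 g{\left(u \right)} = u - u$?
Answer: $- \frac{3291881}{5} \approx -6.5838 \cdot 10^{5}$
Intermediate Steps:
$g{\left(u \right)} = \frac{9}{5}$ ($g{\left(u \right)} = \frac{9}{5} - \frac{u - u}{5} = \frac{9}{5} - 0 = \frac{9}{5} + 0 = \frac{9}{5}$)
$1517 \left(236 - 670\right) + g{\left(- \frac{2}{25} \right)} = 1517 \left(236 - 670\right) + \frac{9}{5} = 1517 \left(-434\right) + \frac{9}{5} = -658378 + \frac{9}{5} = - \frac{3291881}{5}$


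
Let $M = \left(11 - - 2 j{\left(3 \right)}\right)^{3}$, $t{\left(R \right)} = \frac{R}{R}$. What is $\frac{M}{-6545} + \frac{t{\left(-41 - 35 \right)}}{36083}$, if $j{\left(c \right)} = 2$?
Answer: $- \frac{24354716}{47232647} \approx -0.51563$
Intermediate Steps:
$t{\left(R \right)} = 1$
$M = 3375$ ($M = \left(11 - \left(-2\right) 2\right)^{3} = \left(11 - -4\right)^{3} = \left(11 + 4\right)^{3} = 15^{3} = 3375$)
$\frac{M}{-6545} + \frac{t{\left(-41 - 35 \right)}}{36083} = \frac{3375}{-6545} + 1 \cdot \frac{1}{36083} = 3375 \left(- \frac{1}{6545}\right) + 1 \cdot \frac{1}{36083} = - \frac{675}{1309} + \frac{1}{36083} = - \frac{24354716}{47232647}$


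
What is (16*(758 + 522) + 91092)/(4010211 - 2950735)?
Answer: 27893/264869 ≈ 0.10531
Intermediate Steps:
(16*(758 + 522) + 91092)/(4010211 - 2950735) = (16*1280 + 91092)/1059476 = (20480 + 91092)*(1/1059476) = 111572*(1/1059476) = 27893/264869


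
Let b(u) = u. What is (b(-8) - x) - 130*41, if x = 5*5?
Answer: -5363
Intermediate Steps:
x = 25
(b(-8) - x) - 130*41 = (-8 - 1*25) - 130*41 = (-8 - 25) - 5330 = -33 - 5330 = -5363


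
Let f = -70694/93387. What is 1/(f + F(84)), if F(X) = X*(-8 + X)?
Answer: 93387/596111914 ≈ 0.00015666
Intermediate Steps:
f = -70694/93387 (f = -70694*1/93387 = -70694/93387 ≈ -0.75700)
1/(f + F(84)) = 1/(-70694/93387 + 84*(-8 + 84)) = 1/(-70694/93387 + 84*76) = 1/(-70694/93387 + 6384) = 1/(596111914/93387) = 93387/596111914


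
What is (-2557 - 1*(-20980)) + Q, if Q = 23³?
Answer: 30590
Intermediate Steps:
Q = 12167
(-2557 - 1*(-20980)) + Q = (-2557 - 1*(-20980)) + 12167 = (-2557 + 20980) + 12167 = 18423 + 12167 = 30590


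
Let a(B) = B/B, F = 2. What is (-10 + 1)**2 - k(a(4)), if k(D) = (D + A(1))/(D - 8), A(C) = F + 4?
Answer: 82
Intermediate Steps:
a(B) = 1
A(C) = 6 (A(C) = 2 + 4 = 6)
k(D) = (6 + D)/(-8 + D) (k(D) = (D + 6)/(D - 8) = (6 + D)/(-8 + D))
(-10 + 1)**2 - k(a(4)) = (-10 + 1)**2 - (6 + 1)/(-8 + 1) = (-9)**2 - 7/(-7) = 81 - (-1)*7/7 = 81 - 1*(-1) = 81 + 1 = 82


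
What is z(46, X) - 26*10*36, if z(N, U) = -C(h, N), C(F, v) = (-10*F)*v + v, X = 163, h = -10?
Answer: -14006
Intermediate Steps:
C(F, v) = v - 10*F*v (C(F, v) = -10*F*v + v = v - 10*F*v)
z(N, U) = -101*N (z(N, U) = -N*(1 - 10*(-10)) = -N*(1 + 100) = -N*101 = -101*N)
z(46, X) - 26*10*36 = -101*46 - 26*10*36 = -4646 - 260*36 = -4646 - 9360 = -14006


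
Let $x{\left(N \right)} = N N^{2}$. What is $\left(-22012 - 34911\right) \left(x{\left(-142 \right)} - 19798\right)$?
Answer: $164113904378$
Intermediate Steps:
$x{\left(N \right)} = N^{3}$
$\left(-22012 - 34911\right) \left(x{\left(-142 \right)} - 19798\right) = \left(-22012 - 34911\right) \left(\left(-142\right)^{3} - 19798\right) = - 56923 \left(-2863288 - 19798\right) = \left(-56923\right) \left(-2883086\right) = 164113904378$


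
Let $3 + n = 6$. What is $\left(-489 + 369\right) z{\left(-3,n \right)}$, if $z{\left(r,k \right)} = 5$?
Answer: $-600$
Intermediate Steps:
$n = 3$ ($n = -3 + 6 = 3$)
$\left(-489 + 369\right) z{\left(-3,n \right)} = \left(-489 + 369\right) 5 = \left(-120\right) 5 = -600$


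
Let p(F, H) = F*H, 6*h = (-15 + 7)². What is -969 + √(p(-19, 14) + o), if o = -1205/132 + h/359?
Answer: -969 + I*√17160241285/7898 ≈ -969.0 + 16.586*I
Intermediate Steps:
h = 32/3 (h = (-15 + 7)²/6 = (⅙)*(-8)² = (⅙)*64 = 32/3 ≈ 10.667)
o = -143729/15796 (o = -1205/132 + (32/3)/359 = -1205*1/132 + (32/3)*(1/359) = -1205/132 + 32/1077 = -143729/15796 ≈ -9.0991)
-969 + √(p(-19, 14) + o) = -969 + √(-19*14 - 143729/15796) = -969 + √(-266 - 143729/15796) = -969 + √(-4345465/15796) = -969 + I*√17160241285/7898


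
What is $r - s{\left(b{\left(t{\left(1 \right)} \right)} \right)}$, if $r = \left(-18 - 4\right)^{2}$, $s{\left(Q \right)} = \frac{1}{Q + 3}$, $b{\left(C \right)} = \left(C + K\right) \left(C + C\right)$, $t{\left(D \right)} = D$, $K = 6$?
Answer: $\frac{8227}{17} \approx 483.94$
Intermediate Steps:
$b{\left(C \right)} = 2 C \left(6 + C\right)$ ($b{\left(C \right)} = \left(C + 6\right) \left(C + C\right) = \left(6 + C\right) 2 C = 2 C \left(6 + C\right)$)
$s{\left(Q \right)} = \frac{1}{3 + Q}$
$r = 484$ ($r = \left(-22\right)^{2} = 484$)
$r - s{\left(b{\left(t{\left(1 \right)} \right)} \right)} = 484 - \frac{1}{3 + 2 \cdot 1 \left(6 + 1\right)} = 484 - \frac{1}{3 + 2 \cdot 1 \cdot 7} = 484 - \frac{1}{3 + 14} = 484 - \frac{1}{17} = \frac{8227}{17}$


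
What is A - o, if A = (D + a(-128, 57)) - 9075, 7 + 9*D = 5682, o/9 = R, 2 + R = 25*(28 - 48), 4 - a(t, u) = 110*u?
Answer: -91732/9 ≈ -10192.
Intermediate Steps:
a(t, u) = 4 - 110*u
R = -502 (R = -2 + 25*(28 - 48) = -2 + 25*(-20) = -2 - 500 = -502)
o = -4518 (o = 9*(-502) = -4518)
D = 5675/9 (D = -7/9 + (⅑)*5682 = -7/9 + 1894/3 = 5675/9 ≈ 630.56)
A = -132394/9 (A = (5675/9 + (4 - 110*57)) - 9075 = (5675/9 + (4 - 6270)) - 9075 = (5675/9 - 6266) - 9075 = -50719/9 - 9075 = -132394/9 ≈ -14710.)
A - o = -132394/9 - 1*(-4518) = -132394/9 + 4518 = -91732/9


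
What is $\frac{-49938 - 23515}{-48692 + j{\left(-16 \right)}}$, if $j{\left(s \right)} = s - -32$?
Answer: $\frac{73453}{48676} \approx 1.509$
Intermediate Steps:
$j{\left(s \right)} = 32 + s$ ($j{\left(s \right)} = s + 32 = 32 + s$)
$\frac{-49938 - 23515}{-48692 + j{\left(-16 \right)}} = \frac{-49938 - 23515}{-48692 + \left(32 - 16\right)} = - \frac{73453}{-48692 + 16} = - \frac{73453}{-48676} = \left(-73453\right) \left(- \frac{1}{48676}\right) = \frac{73453}{48676}$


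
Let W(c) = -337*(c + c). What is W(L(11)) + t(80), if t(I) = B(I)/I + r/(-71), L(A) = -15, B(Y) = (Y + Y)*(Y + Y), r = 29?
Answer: 740501/71 ≈ 10430.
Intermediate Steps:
B(Y) = 4*Y**2 (B(Y) = (2*Y)*(2*Y) = 4*Y**2)
t(I) = -29/71 + 4*I (t(I) = (4*I**2)/I + 29/(-71) = 4*I + 29*(-1/71) = 4*I - 29/71 = -29/71 + 4*I)
W(c) = -674*c
W(L(11)) + t(80) = -674*(-15) + (-29/71 + 4*80) = 10110 + (-29/71 + 320) = 10110 + 22691/71 = 740501/71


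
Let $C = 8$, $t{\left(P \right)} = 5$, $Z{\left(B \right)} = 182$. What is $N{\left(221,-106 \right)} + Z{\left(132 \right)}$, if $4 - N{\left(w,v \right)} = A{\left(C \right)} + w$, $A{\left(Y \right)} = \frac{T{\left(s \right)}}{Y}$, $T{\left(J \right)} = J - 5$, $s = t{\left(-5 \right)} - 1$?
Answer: $- \frac{279}{8} \approx -34.875$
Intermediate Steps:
$s = 4$ ($s = 5 - 1 = 4$)
$T{\left(J \right)} = -5 + J$
$A{\left(Y \right)} = - \frac{1}{Y}$ ($A{\left(Y \right)} = \frac{-5 + 4}{Y} = - \frac{1}{Y}$)
$N{\left(w,v \right)} = \frac{33}{8} - w$ ($N{\left(w,v \right)} = 4 - \left(- \frac{1}{8} + w\right) = \frac{33}{8} - w$)
$N{\left(221,-106 \right)} + Z{\left(132 \right)} = \left(\frac{33}{8} - 221\right) + 182 = - \frac{1735}{8} + 182 = - \frac{279}{8}$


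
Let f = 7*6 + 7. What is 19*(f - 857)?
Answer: -15352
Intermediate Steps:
f = 49 (f = 42 + 7 = 49)
19*(f - 857) = 19*(49 - 857) = 19*(-808) = -15352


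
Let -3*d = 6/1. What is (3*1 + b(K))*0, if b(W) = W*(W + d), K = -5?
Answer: 0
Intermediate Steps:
d = -2 (d = -2/1 = -2 ≈ -2.0000)
b(W) = W*(-2 + W) (b(W) = W*(W - 2) = W*(-2 + W))
(3*1 + b(K))*0 = (3*1 - 5*(-2 - 5))*0 = (3 - 5*(-7))*0 = (3 + 35)*0 = 38*0 = 0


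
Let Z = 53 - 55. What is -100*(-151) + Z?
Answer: 15098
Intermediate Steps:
Z = -2
-100*(-151) + Z = -100*(-151) - 2 = 15100 - 2 = 15098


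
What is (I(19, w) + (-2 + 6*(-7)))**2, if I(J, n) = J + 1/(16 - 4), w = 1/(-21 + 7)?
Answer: 89401/144 ≈ 620.84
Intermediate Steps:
w = -1/14 (w = 1/(-14) = -1/14 ≈ -0.071429)
I(J, n) = 1/12 + J (I(J, n) = J + 1/12 = 1/12 + J)
(I(19, w) + (-2 + 6*(-7)))**2 = ((1/12 + 19) + (-2 + 6*(-7)))**2 = (229/12 + (-2 - 42))**2 = (229/12 - 44)**2 = (-299/12)**2 = 89401/144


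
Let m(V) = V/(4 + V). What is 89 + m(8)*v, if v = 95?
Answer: 457/3 ≈ 152.33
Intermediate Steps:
89 + m(8)*v = 89 + (8/(4 + 8))*95 = 89 + (8/12)*95 = 89 + (8*(1/12))*95 = 89 + (⅔)*95 = 89 + 190/3 = 457/3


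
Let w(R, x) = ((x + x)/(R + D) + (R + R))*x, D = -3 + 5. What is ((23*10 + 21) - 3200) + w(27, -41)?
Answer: -146365/29 ≈ -5047.1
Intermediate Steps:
D = 2
w(R, x) = x*(2*R + 2*x/(2 + R)) (w(R, x) = ((x + x)/(R + 2) + (R + R))*x = ((2*x)/(2 + R) + 2*R)*x = (2*x/(2 + R) + 2*R)*x = (2*R + 2*x/(2 + R))*x = x*(2*R + 2*x/(2 + R)))
((23*10 + 21) - 3200) + w(27, -41) = ((23*10 + 21) - 3200) + 2*(-41)*(-41 + 27² + 2*27)/(2 + 27) = ((230 + 21) - 3200) + 2*(-41)*(-41 + 729 + 54)/29 = (251 - 3200) + 2*(-41)*(1/29)*742 = -2949 - 60844/29 = -146365/29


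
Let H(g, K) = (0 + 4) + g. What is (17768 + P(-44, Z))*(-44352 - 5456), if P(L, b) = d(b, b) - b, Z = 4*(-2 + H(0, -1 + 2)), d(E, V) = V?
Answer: -884988544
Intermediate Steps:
H(g, K) = 4 + g
Z = 8 (Z = 4*(-2 + (4 + 0)) = 4*(-2 + 4) = 4*2 = 8)
P(L, b) = 0 (P(L, b) = b - b = 0)
(17768 + P(-44, Z))*(-44352 - 5456) = (17768 + 0)*(-44352 - 5456) = 17768*(-49808) = -884988544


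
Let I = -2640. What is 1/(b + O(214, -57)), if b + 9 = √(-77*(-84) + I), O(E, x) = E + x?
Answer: 37/4519 - √957/9038 ≈ 0.0047648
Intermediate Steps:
b = -9 + 2*√957 (b = -9 + √(-77*(-84) - 2640) = -9 + √(6468 - 2640) = -9 + √3828 = -9 + 2*√957 ≈ 52.871)
1/(b + O(214, -57)) = 1/((-9 + 2*√957) + (214 - 57)) = 1/((-9 + 2*√957) + 157) = 1/(148 + 2*√957)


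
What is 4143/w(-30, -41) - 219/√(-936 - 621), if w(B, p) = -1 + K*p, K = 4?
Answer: -1381/55 + 73*I*√173/173 ≈ -25.109 + 5.5501*I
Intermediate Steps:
w(B, p) = -1 + 4*p
4143/w(-30, -41) - 219/√(-936 - 621) = 4143/(-1 + 4*(-41)) - 219/√(-936 - 621) = 4143/(-1 - 164) - 219*(-I*√173/519) = 4143/(-165) - 219*(-I*√173/519) = 4143*(-1/165) - (-73)*I*√173/173 = -1381/55 + 73*I*√173/173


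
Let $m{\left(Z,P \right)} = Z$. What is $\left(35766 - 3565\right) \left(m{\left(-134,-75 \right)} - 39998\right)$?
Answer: $-1292290532$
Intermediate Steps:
$\left(35766 - 3565\right) \left(m{\left(-134,-75 \right)} - 39998\right) = \left(35766 - 3565\right) \left(-134 - 39998\right) = 32201 \left(-40132\right) = -1292290532$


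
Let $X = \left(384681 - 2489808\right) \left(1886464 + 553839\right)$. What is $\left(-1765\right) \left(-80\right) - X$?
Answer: $5137147874681$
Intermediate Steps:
$X = -5137147733481$ ($X = \left(-2105127\right) 2440303 = -5137147733481$)
$\left(-1765\right) \left(-80\right) - X = \left(-1765\right) \left(-80\right) - -5137147733481 = 141200 + 5137147733481 = 5137147874681$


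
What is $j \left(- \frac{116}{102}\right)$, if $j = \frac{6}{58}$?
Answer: $- \frac{2}{17} \approx -0.11765$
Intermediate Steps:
$j = \frac{3}{29}$ ($j = 6 \cdot \frac{1}{58} = \frac{3}{29} \approx 0.10345$)
$j \left(- \frac{116}{102}\right) = \frac{3 \left(- \frac{116}{102}\right)}{29} = \frac{3 \left(\left(-116\right) \frac{1}{102}\right)}{29} = \frac{3}{29} \left(- \frac{58}{51}\right) = - \frac{2}{17}$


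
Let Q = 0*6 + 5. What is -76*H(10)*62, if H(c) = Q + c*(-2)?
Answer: 70680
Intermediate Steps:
Q = 5 (Q = 0 + 5 = 5)
H(c) = 5 - 2*c (H(c) = 5 + c*(-2) = 5 - 2*c)
-76*H(10)*62 = -76*(5 - 2*10)*62 = -76*(5 - 20)*62 = -76*(-15)*62 = 1140*62 = 70680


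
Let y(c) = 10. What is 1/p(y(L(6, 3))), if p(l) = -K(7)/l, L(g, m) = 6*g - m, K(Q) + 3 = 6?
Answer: -10/3 ≈ -3.3333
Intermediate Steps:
K(Q) = 3 (K(Q) = -3 + 6 = 3)
L(g, m) = -m + 6*g
p(l) = -3/l
1/p(y(L(6, 3))) = 1/(-3/10) = -10/3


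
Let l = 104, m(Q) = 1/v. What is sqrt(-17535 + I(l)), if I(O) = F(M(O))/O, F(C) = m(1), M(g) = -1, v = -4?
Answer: I*sqrt(189658586)/104 ≈ 132.42*I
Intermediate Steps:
m(Q) = -1/4 (m(Q) = 1/(-4) = -1/4)
F(C) = -1/4
I(O) = -1/(4*O)
sqrt(-17535 + I(l)) = sqrt(-17535 - 1/4/104) = sqrt(-17535 - 1/4*1/104) = sqrt(-17535 - 1/416) = sqrt(-7294561/416) = I*sqrt(189658586)/104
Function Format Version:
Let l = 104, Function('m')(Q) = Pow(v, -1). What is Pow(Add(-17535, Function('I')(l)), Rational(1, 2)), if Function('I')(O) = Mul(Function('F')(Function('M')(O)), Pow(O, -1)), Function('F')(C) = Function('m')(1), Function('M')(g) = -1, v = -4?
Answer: Mul(Rational(1, 104), I, Pow(189658586, Rational(1, 2))) ≈ Mul(132.42, I)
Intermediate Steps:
Function('m')(Q) = Rational(-1, 4) (Function('m')(Q) = Pow(-4, -1) = Rational(-1, 4))
Function('F')(C) = Rational(-1, 4)
Function('I')(O) = Mul(Rational(-1, 4), Pow(O, -1))
Pow(Add(-17535, Function('I')(l)), Rational(1, 2)) = Pow(Add(-17535, Mul(Rational(-1, 4), Pow(104, -1))), Rational(1, 2)) = Pow(Add(-17535, Mul(Rational(-1, 4), Rational(1, 104))), Rational(1, 2)) = Pow(Add(-17535, Rational(-1, 416)), Rational(1, 2)) = Pow(Rational(-7294561, 416), Rational(1, 2)) = Mul(Rational(1, 104), I, Pow(189658586, Rational(1, 2)))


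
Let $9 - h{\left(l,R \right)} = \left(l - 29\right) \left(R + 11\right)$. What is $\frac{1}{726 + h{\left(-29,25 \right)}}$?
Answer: $\frac{1}{2823} \approx 0.00035423$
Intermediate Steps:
$h{\left(l,R \right)} = 9 - \left(-29 + l\right) \left(11 + R\right)$ ($h{\left(l,R \right)} = 9 - \left(l - 29\right) \left(R + 11\right) = 9 - \left(-29 + l\right) \left(11 + R\right)$)
$\frac{1}{726 + h{\left(-29,25 \right)}} = \frac{1}{726 + \left(328 - -319 + 29 \cdot 25 - 25 \left(-29\right)\right)} = \frac{1}{726 + \left(328 + 319 + 725 + 725\right)} = \frac{1}{726 + 2097} = \frac{1}{2823}$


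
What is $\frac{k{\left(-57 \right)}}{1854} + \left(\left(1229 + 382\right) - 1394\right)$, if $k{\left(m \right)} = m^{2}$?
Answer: $\frac{45063}{206} \approx 218.75$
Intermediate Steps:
$\frac{k{\left(-57 \right)}}{1854} + \left(\left(1229 + 382\right) - 1394\right) = \frac{\left(-57\right)^{2}}{1854} + \left(\left(1229 + 382\right) - 1394\right) = 3249 \cdot \frac{1}{1854} + \left(1611 - 1394\right) = \frac{361}{206} + 217 = \frac{45063}{206}$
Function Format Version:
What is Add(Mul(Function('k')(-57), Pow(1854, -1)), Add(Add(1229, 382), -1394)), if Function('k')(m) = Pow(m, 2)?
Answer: Rational(45063, 206) ≈ 218.75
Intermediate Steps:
Add(Mul(Function('k')(-57), Pow(1854, -1)), Add(Add(1229, 382), -1394)) = Add(Mul(Pow(-57, 2), Pow(1854, -1)), Add(Add(1229, 382), -1394)) = Add(Mul(3249, Rational(1, 1854)), Add(1611, -1394)) = Add(Rational(361, 206), 217) = Rational(45063, 206)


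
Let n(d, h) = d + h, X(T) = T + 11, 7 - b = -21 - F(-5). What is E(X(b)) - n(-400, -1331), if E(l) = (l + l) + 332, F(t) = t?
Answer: 2131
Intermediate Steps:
b = 23 (b = 7 - (-21 - 1*(-5)) = 7 - (-21 + 5) = 7 - 1*(-16) = 7 + 16 = 23)
X(T) = 11 + T
E(l) = 332 + 2*l (E(l) = 2*l + 332 = 332 + 2*l)
E(X(b)) - n(-400, -1331) = (332 + 2*(11 + 23)) - (-400 - 1331) = (332 + 2*34) - 1*(-1731) = (332 + 68) + 1731 = 400 + 1731 = 2131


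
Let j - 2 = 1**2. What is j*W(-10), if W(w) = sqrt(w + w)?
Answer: 6*I*sqrt(5) ≈ 13.416*I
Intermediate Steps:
W(w) = sqrt(2)*sqrt(w) (W(w) = sqrt(2*w) = sqrt(2)*sqrt(w))
j = 3 (j = 2 + 1**2 = 2 + 1 = 3)
j*W(-10) = 3*(sqrt(2)*sqrt(-10)) = 3*(sqrt(2)*(I*sqrt(10))) = 3*(2*I*sqrt(5)) = 6*I*sqrt(5)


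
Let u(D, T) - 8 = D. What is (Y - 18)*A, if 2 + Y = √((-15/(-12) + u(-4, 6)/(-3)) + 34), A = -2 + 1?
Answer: 20 - √1221/6 ≈ 14.176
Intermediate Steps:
u(D, T) = 8 + D
A = -1
Y = -2 + √1221/6 (Y = -2 + √((-15/(-12) + (8 - 4)/(-3)) + 34) = -2 + √((-15*(-1/12) + 4*(-⅓)) + 34) = -2 + √((5/4 - 4/3) + 34) = -2 + √(-1/12 + 34) = -2 + √(407/12) = -2 + √1221/6 ≈ 3.8238)
(Y - 18)*A = ((-2 + √1221/6) - 18)*(-1) = (-20 + √1221/6)*(-1) = 20 - √1221/6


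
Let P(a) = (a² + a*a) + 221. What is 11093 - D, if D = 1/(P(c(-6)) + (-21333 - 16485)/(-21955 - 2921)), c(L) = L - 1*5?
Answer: 7121338549/641967 ≈ 11093.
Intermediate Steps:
c(L) = -5 + L (c(L) = L - 5 = -5 + L)
P(a) = 221 + 2*a² (P(a) = (a² + a²) + 221 = 2*a² + 221 = 221 + 2*a²)
D = 1382/641967 (D = 1/((221 + 2*(-5 - 6)²) + (-21333 - 16485)/(-21955 - 2921)) = 1/((221 + 2*(-11)²) - 37818/(-24876)) = 1/((221 + 2*121) - 37818*(-1/24876)) = 1/((221 + 242) + 2101/1382) = 1/(463 + 2101/1382) = 1/(641967/1382) = 1382/641967 ≈ 0.0021528)
11093 - D = 11093 - 1*1382/641967 = 11093 - 1382/641967 = 7121338549/641967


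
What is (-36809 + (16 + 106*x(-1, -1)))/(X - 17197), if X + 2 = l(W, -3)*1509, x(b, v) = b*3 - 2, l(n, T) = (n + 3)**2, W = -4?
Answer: 12441/5230 ≈ 2.3788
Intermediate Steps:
l(n, T) = (3 + n)**2
x(b, v) = -2 + 3*b (x(b, v) = 3*b - 2 = -2 + 3*b)
X = 1507 (X = -2 + (3 - 4)**2*1509 = -2 + (-1)**2*1509 = -2 + 1*1509 = -2 + 1509 = 1507)
(-36809 + (16 + 106*x(-1, -1)))/(X - 17197) = (-36809 + (16 + 106*(-2 + 3*(-1))))/(1507 - 17197) = (-36809 + (16 + 106*(-2 - 3)))/(-15690) = (-36809 + (16 + 106*(-5)))*(-1/15690) = (-36809 + (16 - 530))*(-1/15690) = (-36809 - 514)*(-1/15690) = -37323*(-1/15690) = 12441/5230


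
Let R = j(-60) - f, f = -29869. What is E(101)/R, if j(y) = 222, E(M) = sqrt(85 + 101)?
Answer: sqrt(186)/30091 ≈ 0.00045323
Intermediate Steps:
E(M) = sqrt(186)
R = 30091 (R = 222 - 1*(-29869) = 222 + 29869 = 30091)
E(101)/R = sqrt(186)/30091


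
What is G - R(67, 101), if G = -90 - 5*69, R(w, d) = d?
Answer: -536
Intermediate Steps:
G = -435 (G = -90 - 345 = -435)
G - R(67, 101) = -435 - 1*101 = -435 - 101 = -536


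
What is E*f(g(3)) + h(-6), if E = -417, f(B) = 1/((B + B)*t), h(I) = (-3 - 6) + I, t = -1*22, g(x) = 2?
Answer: -903/88 ≈ -10.261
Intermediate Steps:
t = -22
h(I) = -9 + I
f(B) = -1/(44*B) (f(B) = 1/((B + B)*(-22)) = -1/22/(2*B) = (1/(2*B))*(-1/22) = -1/(44*B))
E*f(g(3)) + h(-6) = -(-417)/(44*2) + (-9 - 6) = -(-417)/(44*2) - 15 = -417*(-1/88) - 15 = 417/88 - 15 = -903/88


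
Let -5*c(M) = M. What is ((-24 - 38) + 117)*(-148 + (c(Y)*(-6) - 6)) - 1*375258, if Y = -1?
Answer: -383794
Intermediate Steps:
c(M) = -M/5
((-24 - 38) + 117)*(-148 + (c(Y)*(-6) - 6)) - 1*375258 = ((-24 - 38) + 117)*(-148 + (-⅕*(-1)*(-6) - 6)) - 1*375258 = (-62 + 117)*(-148 + ((⅕)*(-6) - 6)) - 375258 = 55*(-148 + (-6/5 - 6)) - 375258 = 55*(-148 - 36/5) - 375258 = 55*(-776/5) - 375258 = -8536 - 375258 = -383794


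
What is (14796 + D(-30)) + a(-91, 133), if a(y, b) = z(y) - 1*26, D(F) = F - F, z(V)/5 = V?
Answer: 14315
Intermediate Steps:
z(V) = 5*V
D(F) = 0
a(y, b) = -26 + 5*y (a(y, b) = 5*y - 1*26 = 5*y - 26 = -26 + 5*y)
(14796 + D(-30)) + a(-91, 133) = (14796 + 0) + (-26 + 5*(-91)) = 14796 + (-26 - 455) = 14796 - 481 = 14315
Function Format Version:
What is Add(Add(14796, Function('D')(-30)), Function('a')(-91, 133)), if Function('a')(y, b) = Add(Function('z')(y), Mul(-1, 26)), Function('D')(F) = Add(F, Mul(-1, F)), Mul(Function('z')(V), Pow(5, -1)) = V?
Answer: 14315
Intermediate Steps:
Function('z')(V) = Mul(5, V)
Function('D')(F) = 0
Function('a')(y, b) = Add(-26, Mul(5, y)) (Function('a')(y, b) = Add(Mul(5, y), Mul(-1, 26)) = Add(Mul(5, y), -26) = Add(-26, Mul(5, y)))
Add(Add(14796, Function('D')(-30)), Function('a')(-91, 133)) = Add(Add(14796, 0), Add(-26, Mul(5, -91))) = Add(14796, Add(-26, -455)) = Add(14796, -481) = 14315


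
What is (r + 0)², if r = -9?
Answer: 81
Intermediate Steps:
(r + 0)² = (-9 + 0)² = (-9)² = 81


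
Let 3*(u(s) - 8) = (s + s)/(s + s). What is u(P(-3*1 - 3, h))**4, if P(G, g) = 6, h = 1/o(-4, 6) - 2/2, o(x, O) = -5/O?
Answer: 390625/81 ≈ 4822.5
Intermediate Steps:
h = -11/5 (h = 1/(-5/6) - 2/2 = 1/(-5*1/6) - 2*1/2 = 1/(-5/6) - 1 = 1*(-6/5) - 1 = -6/5 - 1 = -11/5 ≈ -2.2000)
u(s) = 25/3 (u(s) = 8 + ((s + s)/(s + s))/3 = 8 + ((2*s)/((2*s)))/3 = 8 + ((2*s)*(1/(2*s)))/3 = 8 + (1/3)*1 = 8 + 1/3 = 25/3)
u(P(-3*1 - 3, h))**4 = (25/3)**4 = 390625/81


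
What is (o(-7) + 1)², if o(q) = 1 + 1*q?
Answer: 25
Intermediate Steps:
o(q) = 1 + q
(o(-7) + 1)² = ((1 - 7) + 1)² = (-6 + 1)² = (-5)² = 25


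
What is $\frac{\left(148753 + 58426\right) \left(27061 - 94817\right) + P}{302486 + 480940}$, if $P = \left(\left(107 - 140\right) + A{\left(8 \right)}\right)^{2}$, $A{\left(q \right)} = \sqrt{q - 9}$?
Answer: $- \frac{1002687166}{55959} + \frac{\left(33 - i\right)^{2}}{783426} \approx -17918.0 - 8.4245 \cdot 10^{-5} i$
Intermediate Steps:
$A{\left(q \right)} = \sqrt{-9 + q}$
$P = \left(-33 + i\right)^{2}$ ($P = \left(\left(107 - 140\right) + \sqrt{-9 + 8}\right)^{2} = \left(\left(107 - 140\right) + \sqrt{-1}\right)^{2} = \left(-33 + i\right)^{2} \approx 1088.0 - 66.0 i$)
$\frac{\left(148753 + 58426\right) \left(27061 - 94817\right) + P}{302486 + 480940} = \frac{\left(148753 + 58426\right) \left(27061 - 94817\right) + \left(33 - i\right)^{2}}{302486 + 480940} = \frac{207179 \left(-67756\right) + \left(33 - i\right)^{2}}{783426} = \left(-14037620324 + \left(33 - i\right)^{2}\right) \frac{1}{783426} = - \frac{1002687166}{55959} + \frac{\left(33 - i\right)^{2}}{783426}$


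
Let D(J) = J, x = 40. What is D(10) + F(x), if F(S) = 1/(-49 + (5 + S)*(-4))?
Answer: 2289/229 ≈ 9.9956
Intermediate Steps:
F(S) = 1/(-69 - 4*S) (F(S) = 1/(-49 + (-20 - 4*S)) = 1/(-69 - 4*S))
D(10) + F(x) = 10 - 1/(69 + 4*40) = 10 - 1/(69 + 160) = 10 - 1/229 = 2289/229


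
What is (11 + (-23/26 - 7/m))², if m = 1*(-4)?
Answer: 380689/2704 ≈ 140.79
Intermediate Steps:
m = -4
(11 + (-23/26 - 7/m))² = (11 + (-23/26 - 7/(-4)))² = (11 + (-23*1/26 - 7*(-¼)))² = (11 + (-23/26 + 7/4))² = (11 + 45/52)² = (617/52)² = 380689/2704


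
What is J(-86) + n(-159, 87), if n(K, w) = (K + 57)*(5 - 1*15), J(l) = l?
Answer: 934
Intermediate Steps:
n(K, w) = -570 - 10*K (n(K, w) = (57 + K)*(5 - 15) = (57 + K)*(-10) = -570 - 10*K)
J(-86) + n(-159, 87) = -86 + (-570 - 10*(-159)) = -86 + (-570 + 1590) = -86 + 1020 = 934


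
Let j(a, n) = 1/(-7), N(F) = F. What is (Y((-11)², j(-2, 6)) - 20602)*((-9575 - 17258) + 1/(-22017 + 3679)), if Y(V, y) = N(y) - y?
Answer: 5068746680055/9169 ≈ 5.5281e+8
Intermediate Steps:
j(a, n) = -⅐
Y(V, y) = 0 (Y(V, y) = y - y = 0)
(Y((-11)², j(-2, 6)) - 20602)*((-9575 - 17258) + 1/(-22017 + 3679)) = (0 - 20602)*((-9575 - 17258) + 1/(-22017 + 3679)) = -20602*(-26833 + 1/(-18338)) = -20602*(-26833 - 1/18338) = -20602*(-492063555/18338) = 5068746680055/9169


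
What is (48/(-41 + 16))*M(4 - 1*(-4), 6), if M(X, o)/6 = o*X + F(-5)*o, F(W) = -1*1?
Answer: -12096/25 ≈ -483.84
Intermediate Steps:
F(W) = -1
M(X, o) = -6*o + 6*X*o (M(X, o) = 6*(o*X - o) = 6*(X*o - o) = 6*(-o + X*o) = -6*o + 6*X*o)
(48/(-41 + 16))*M(4 - 1*(-4), 6) = (48/(-41 + 16))*(6*6*(-1 + (4 - 1*(-4)))) = (48/(-25))*(6*6*(-1 + (4 + 4))) = (-1/25*48)*(6*6*(-1 + 8)) = -288*6*7/25 = -48/25*252 = -12096/25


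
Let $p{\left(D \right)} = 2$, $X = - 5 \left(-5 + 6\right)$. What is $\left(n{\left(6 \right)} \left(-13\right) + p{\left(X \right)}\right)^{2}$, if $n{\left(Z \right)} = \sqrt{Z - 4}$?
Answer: $342 - 52 \sqrt{2} \approx 268.46$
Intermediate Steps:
$X = -5$ ($X = \left(-5\right) 1 = -5$)
$n{\left(Z \right)} = \sqrt{-4 + Z}$
$\left(n{\left(6 \right)} \left(-13\right) + p{\left(X \right)}\right)^{2} = \left(\sqrt{-4 + 6} \left(-13\right) + 2\right)^{2} = \left(\sqrt{2} \left(-13\right) + 2\right)^{2} = \left(- 13 \sqrt{2} + 2\right)^{2} = \left(2 - 13 \sqrt{2}\right)^{2}$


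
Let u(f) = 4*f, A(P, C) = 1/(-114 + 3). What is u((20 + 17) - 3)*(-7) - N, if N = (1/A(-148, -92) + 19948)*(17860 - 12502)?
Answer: -106287598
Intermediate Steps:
A(P, C) = -1/111 (A(P, C) = 1/(-111) = -1/111)
N = 106286646 (N = (1/(-1/111) + 19948)*(17860 - 12502) = (-111 + 19948)*5358 = 19837*5358 = 106286646)
u((20 + 17) - 3)*(-7) - N = (4*((20 + 17) - 3))*(-7) - 1*106286646 = (4*(37 - 3))*(-7) - 106286646 = (4*34)*(-7) - 106286646 = 136*(-7) - 106286646 = -952 - 106286646 = -106287598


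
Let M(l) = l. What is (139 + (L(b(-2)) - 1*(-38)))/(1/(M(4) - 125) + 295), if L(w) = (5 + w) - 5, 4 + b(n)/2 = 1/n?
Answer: 3388/5949 ≈ 0.56951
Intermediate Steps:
b(n) = -8 + 2/n
L(w) = w
(139 + (L(b(-2)) - 1*(-38)))/(1/(M(4) - 125) + 295) = (139 + ((-8 + 2/(-2)) - 1*(-38)))/(1/(4 - 125) + 295) = (139 + ((-8 + 2*(-½)) + 38))/(1/(-121) + 295) = (139 + ((-8 - 1) + 38))/(-1/121 + 295) = (139 + (-9 + 38))/(35694/121) = (139 + 29)*(121/35694) = 168*(121/35694) = 3388/5949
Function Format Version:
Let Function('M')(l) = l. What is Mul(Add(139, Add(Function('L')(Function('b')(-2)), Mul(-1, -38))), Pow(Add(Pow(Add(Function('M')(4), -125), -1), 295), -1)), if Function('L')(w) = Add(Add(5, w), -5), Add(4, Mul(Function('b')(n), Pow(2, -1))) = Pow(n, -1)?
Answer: Rational(3388, 5949) ≈ 0.56951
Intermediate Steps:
Function('b')(n) = Add(-8, Mul(2, Pow(n, -1)))
Function('L')(w) = w
Mul(Add(139, Add(Function('L')(Function('b')(-2)), Mul(-1, -38))), Pow(Add(Pow(Add(Function('M')(4), -125), -1), 295), -1)) = Mul(Add(139, Add(Add(-8, Mul(2, Pow(-2, -1))), Mul(-1, -38))), Pow(Add(Pow(Add(4, -125), -1), 295), -1)) = Mul(Add(139, Add(Add(-8, Mul(2, Rational(-1, 2))), 38)), Pow(Add(Pow(-121, -1), 295), -1)) = Mul(Add(139, Add(Add(-8, -1), 38)), Pow(Add(Rational(-1, 121), 295), -1)) = Mul(Add(139, Add(-9, 38)), Pow(Rational(35694, 121), -1)) = Mul(Add(139, 29), Rational(121, 35694)) = Mul(168, Rational(121, 35694)) = Rational(3388, 5949)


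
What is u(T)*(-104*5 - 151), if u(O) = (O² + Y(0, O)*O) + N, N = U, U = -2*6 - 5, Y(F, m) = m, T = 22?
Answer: -638121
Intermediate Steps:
U = -17 (U = -12 - 5 = -17)
N = -17
u(O) = -17 + 2*O² (u(O) = (O² + O*O) - 17 = (O² + O²) - 17 = 2*O² - 17 = -17 + 2*O²)
u(T)*(-104*5 - 151) = (-17 + 2*22²)*(-104*5 - 151) = (-17 + 2*484)*(-520 - 151) = (-17 + 968)*(-671) = 951*(-671) = -638121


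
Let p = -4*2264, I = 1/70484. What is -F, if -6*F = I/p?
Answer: -1/3829818624 ≈ -2.6111e-10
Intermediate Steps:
I = 1/70484 ≈ 1.4188e-5
p = -9056
F = 1/3829818624 (F = -1/(422904*(-9056)) = -(-1)/(422904*9056) = -⅙*(-1/638303104) = 1/3829818624 ≈ 2.6111e-10)
-F = -1*1/3829818624 = -1/3829818624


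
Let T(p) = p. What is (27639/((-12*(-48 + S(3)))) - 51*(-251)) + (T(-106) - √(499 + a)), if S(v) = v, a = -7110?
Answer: 764771/60 - I*√6611 ≈ 12746.0 - 81.308*I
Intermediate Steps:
(27639/((-12*(-48 + S(3)))) - 51*(-251)) + (T(-106) - √(499 + a)) = (27639/((-12*(-48 + 3))) - 51*(-251)) + (-106 - √(499 - 7110)) = (27639/((-12*(-45))) + 12801) + (-106 - √(-6611)) = (27639/540 + 12801) + (-106 - I*√6611) = (27639*(1/540) + 12801) + (-106 - I*√6611) = (3071/60 + 12801) + (-106 - I*√6611) = 771131/60 + (-106 - I*√6611) = 764771/60 - I*√6611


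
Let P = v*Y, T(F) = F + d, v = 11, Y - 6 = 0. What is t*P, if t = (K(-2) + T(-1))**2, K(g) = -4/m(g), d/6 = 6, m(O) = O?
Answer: 90354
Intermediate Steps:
Y = 6 (Y = 6 + 0 = 6)
d = 36 (d = 6*6 = 36)
T(F) = 36 + F (T(F) = F + 36 = 36 + F)
K(g) = -4/g
P = 66 (P = 11*6 = 66)
t = 1369 (t = (-4/(-2) + (36 - 1))**2 = (-4*(-1/2) + 35)**2 = (2 + 35)**2 = 37**2 = 1369)
t*P = 1369*66 = 90354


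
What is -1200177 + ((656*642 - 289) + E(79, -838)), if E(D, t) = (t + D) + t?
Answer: -780911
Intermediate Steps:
E(D, t) = D + 2*t (E(D, t) = (D + t) + t = D + 2*t)
-1200177 + ((656*642 - 289) + E(79, -838)) = -1200177 + ((656*642 - 289) + (79 + 2*(-838))) = -1200177 + ((421152 - 289) + (79 - 1676)) = -1200177 + (420863 - 1597) = -1200177 + 419266 = -780911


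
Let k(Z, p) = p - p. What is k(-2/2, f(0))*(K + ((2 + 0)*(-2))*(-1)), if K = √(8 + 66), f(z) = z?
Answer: 0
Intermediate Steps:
k(Z, p) = 0
K = √74 ≈ 8.6023
k(-2/2, f(0))*(K + ((2 + 0)*(-2))*(-1)) = 0*(√74 + ((2 + 0)*(-2))*(-1)) = 0*(√74 + (2*(-2))*(-1)) = 0*(√74 - 4*(-1)) = 0*(√74 + 4) = 0*(4 + √74) = 0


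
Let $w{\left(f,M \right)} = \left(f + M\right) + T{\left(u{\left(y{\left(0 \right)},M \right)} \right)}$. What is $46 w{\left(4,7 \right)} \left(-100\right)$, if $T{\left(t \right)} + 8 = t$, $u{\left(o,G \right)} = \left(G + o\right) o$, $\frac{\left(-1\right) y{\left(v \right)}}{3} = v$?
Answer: $-13800$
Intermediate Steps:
$y{\left(v \right)} = - 3 v$
$u{\left(o,G \right)} = o \left(G + o\right)$
$T{\left(t \right)} = -8 + t$
$w{\left(f,M \right)} = -8 + M + f$ ($w{\left(f,M \right)} = \left(f + M\right) + \left(-8 + \left(-3\right) 0 \left(M - 0\right)\right) = \left(M + f\right) - \left(8 + 0 \left(M + 0\right)\right) = \left(M + f\right) - \left(8 + 0 M\right) = \left(M + f\right) + \left(-8 + 0\right) = \left(M + f\right) - 8 = -8 + M + f$)
$46 w{\left(4,7 \right)} \left(-100\right) = 46 \left(-8 + 7 + 4\right) \left(-100\right) = 46 \cdot 3 \left(-100\right) = 138 \left(-100\right) = -13800$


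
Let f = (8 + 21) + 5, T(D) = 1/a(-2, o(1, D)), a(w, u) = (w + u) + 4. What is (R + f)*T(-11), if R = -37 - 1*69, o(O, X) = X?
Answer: 8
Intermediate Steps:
R = -106 (R = -37 - 69 = -106)
a(w, u) = 4 + u + w (a(w, u) = (u + w) + 4 = 4 + u + w)
T(D) = 1/(2 + D) (T(D) = 1/(4 + D - 2) = 1/(2 + D))
f = 34 (f = 29 + 5 = 34)
(R + f)*T(-11) = (-106 + 34)/(2 - 11) = -72/(-9) = -72*(-⅑) = 8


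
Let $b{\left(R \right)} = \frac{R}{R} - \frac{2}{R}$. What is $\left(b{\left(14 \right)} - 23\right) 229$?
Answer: $- \frac{35495}{7} \approx -5070.7$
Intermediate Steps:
$b{\left(R \right)} = 1 - \frac{2}{R}$
$\left(b{\left(14 \right)} - 23\right) 229 = \left(\frac{-2 + 14}{14} - 23\right) 229 = \left(\frac{1}{14} \cdot 12 - 23\right) 229 = \left(\frac{6}{7} - 23\right) 229 = \left(- \frac{155}{7}\right) 229 = - \frac{35495}{7}$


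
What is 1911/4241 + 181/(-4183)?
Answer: 7226092/17740103 ≈ 0.40733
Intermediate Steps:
1911/4241 + 181/(-4183) = 1911*(1/4241) + 181*(-1/4183) = 1911/4241 - 181/4183 = 7226092/17740103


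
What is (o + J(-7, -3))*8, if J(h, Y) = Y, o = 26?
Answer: 184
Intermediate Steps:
(o + J(-7, -3))*8 = (26 - 3)*8 = 23*8 = 184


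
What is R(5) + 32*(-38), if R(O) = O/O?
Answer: -1215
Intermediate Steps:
R(O) = 1
R(5) + 32*(-38) = 1 + 32*(-38) = 1 - 1216 = -1215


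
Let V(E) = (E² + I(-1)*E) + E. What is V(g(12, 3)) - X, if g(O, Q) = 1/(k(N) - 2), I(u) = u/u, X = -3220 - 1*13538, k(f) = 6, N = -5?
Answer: 268137/16 ≈ 16759.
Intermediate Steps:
X = -16758 (X = -3220 - 13538 = -16758)
I(u) = 1
g(O, Q) = ¼ (g(O, Q) = 1/(6 - 2) = 1/4 = ¼)
V(E) = E² + 2*E (V(E) = (E² + 1*E) + E = (E² + E) + E = (E + E²) + E = E² + 2*E)
V(g(12, 3)) - X = (2 + ¼)/4 - 1*(-16758) = (¼)*(9/4) + 16758 = 9/16 + 16758 = 268137/16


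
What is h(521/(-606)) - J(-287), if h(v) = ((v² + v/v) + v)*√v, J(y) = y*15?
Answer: 4305 + 322951*I*√315726/222545016 ≈ 4305.0 + 0.81541*I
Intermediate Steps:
J(y) = 15*y
h(v) = √v*(1 + v + v²) (h(v) = ((v² + 1) + v)*√v = ((1 + v²) + v)*√v = (1 + v + v²)*√v = √v*(1 + v + v²))
h(521/(-606)) - J(-287) = √(521/(-606))*(1 + 521/(-606) + (521/(-606))²) - 15*(-287) = √(521*(-1/606))*(1 + 521*(-1/606) + (521*(-1/606))²) - 1*(-4305) = √(-521/606)*(1 - 521/606 + (-521/606)²) + 4305 = (I*√315726/606)*(1 - 521/606 + 271441/367236) + 4305 = (I*√315726/606)*(322951/367236) + 4305 = 322951*I*√315726/222545016 + 4305 = 4305 + 322951*I*√315726/222545016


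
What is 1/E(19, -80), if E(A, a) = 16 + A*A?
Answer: 1/377 ≈ 0.0026525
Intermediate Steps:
E(A, a) = 16 + A**2
1/E(19, -80) = 1/(16 + 19**2) = 1/(16 + 361) = 1/377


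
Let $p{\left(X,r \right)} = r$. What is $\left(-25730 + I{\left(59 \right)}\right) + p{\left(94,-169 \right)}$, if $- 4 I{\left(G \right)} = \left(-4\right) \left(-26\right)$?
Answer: $-25925$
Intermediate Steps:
$I{\left(G \right)} = -26$ ($I{\left(G \right)} = - \frac{\left(-4\right) \left(-26\right)}{4} = \left(- \frac{1}{4}\right) 104 = -26$)
$\left(-25730 + I{\left(59 \right)}\right) + p{\left(94,-169 \right)} = \left(-25730 - 26\right) - 169 = -25756 - 169 = -25925$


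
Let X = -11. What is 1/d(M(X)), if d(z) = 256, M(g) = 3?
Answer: 1/256 ≈ 0.0039063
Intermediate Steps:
1/d(M(X)) = 1/256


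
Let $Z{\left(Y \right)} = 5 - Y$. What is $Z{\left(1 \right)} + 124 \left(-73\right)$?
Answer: $-9048$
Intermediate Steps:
$Z{\left(1 \right)} + 124 \left(-73\right) = \left(5 - 1\right) + 124 \left(-73\right) = \left(5 - 1\right) - 9052 = 4 - 9052 = -9048$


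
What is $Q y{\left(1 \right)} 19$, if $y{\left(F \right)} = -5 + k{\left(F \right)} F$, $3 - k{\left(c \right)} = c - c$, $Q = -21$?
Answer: $798$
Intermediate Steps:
$k{\left(c \right)} = 3$ ($k{\left(c \right)} = 3 - \left(c - c\right) = 3 - 0 = 3 + 0 = 3$)
$y{\left(F \right)} = -5 + 3 F$
$Q y{\left(1 \right)} 19 = - 21 \left(-5 + 3 \cdot 1\right) 19 = - 21 \left(-5 + 3\right) 19 = \left(-21\right) \left(-2\right) 19 = 42 \cdot 19 = 798$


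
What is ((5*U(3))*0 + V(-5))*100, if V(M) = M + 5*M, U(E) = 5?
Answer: -3000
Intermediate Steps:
V(M) = 6*M
((5*U(3))*0 + V(-5))*100 = ((5*5)*0 + 6*(-5))*100 = (25*0 - 30)*100 = (0 - 30)*100 = -30*100 = -3000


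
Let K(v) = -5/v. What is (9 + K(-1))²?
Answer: 196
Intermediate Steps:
(9 + K(-1))² = (9 - 5/(-1))² = (9 - 5*(-1))² = (9 + 5)² = 14² = 196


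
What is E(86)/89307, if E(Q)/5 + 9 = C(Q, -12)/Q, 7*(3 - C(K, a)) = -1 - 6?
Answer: -1925/3840201 ≈ -0.00050128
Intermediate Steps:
C(K, a) = 4 (C(K, a) = 3 - (-1 - 6)/7 = 3 - ⅐*(-7) = 3 + 1 = 4)
E(Q) = -45 + 20/Q (E(Q) = -45 + 5*(4/Q) = -45 + 20/Q)
E(86)/89307 = (-45 + 20/86)/89307 = (-45 + 20*(1/86))*(1/89307) = (-45 + 10/43)*(1/89307) = -1925/43*1/89307 = -1925/3840201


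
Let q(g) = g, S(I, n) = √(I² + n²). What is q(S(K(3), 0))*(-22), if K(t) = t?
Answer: -66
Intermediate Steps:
q(S(K(3), 0))*(-22) = √(3² + 0²)*(-22) = √(9 + 0)*(-22) = √9*(-22) = 3*(-22) = -66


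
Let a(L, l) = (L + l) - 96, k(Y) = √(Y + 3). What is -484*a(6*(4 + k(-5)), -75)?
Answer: 71148 - 2904*I*√2 ≈ 71148.0 - 4106.9*I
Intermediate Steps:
k(Y) = √(3 + Y)
a(L, l) = -96 + L + l
-484*a(6*(4 + k(-5)), -75) = -484*(-96 + 6*(4 + √(3 - 5)) - 75) = -484*(-96 + 6*(4 + √(-2)) - 75) = -484*(-96 + 6*(4 + I*√2) - 75) = -484*(-96 + (24 + 6*I*√2) - 75) = -484*(-147 + 6*I*√2) = 71148 - 2904*I*√2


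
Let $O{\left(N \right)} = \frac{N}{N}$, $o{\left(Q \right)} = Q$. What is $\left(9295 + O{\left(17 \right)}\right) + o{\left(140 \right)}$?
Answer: $9436$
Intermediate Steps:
$O{\left(N \right)} = 1$
$\left(9295 + O{\left(17 \right)}\right) + o{\left(140 \right)} = \left(9295 + 1\right) + 140 = 9296 + 140 = 9436$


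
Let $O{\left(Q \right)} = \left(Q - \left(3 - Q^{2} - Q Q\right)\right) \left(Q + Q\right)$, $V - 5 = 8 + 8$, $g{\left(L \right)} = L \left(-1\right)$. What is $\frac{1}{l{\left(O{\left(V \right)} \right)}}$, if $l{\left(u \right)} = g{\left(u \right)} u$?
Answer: $- \frac{1}{1428840000} \approx -6.9987 \cdot 10^{-10}$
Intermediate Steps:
$g{\left(L \right)} = - L$
$V = 21$ ($V = 5 + \left(8 + 8\right) = 5 + 16 = 21$)
$O{\left(Q \right)} = 2 Q \left(-3 + Q + 2 Q^{2}\right)$ ($O{\left(Q \right)} = \left(Q + \left(\left(Q^{2} + Q^{2}\right) - 3\right)\right) 2 Q = \left(Q + \left(2 Q^{2} - 3\right)\right) 2 Q = \left(Q + \left(-3 + 2 Q^{2}\right)\right) 2 Q = \left(-3 + Q + 2 Q^{2}\right) 2 Q = 2 Q \left(-3 + Q + 2 Q^{2}\right)$)
$l{\left(u \right)} = - u^{2}$ ($l{\left(u \right)} = - u u = - u^{2}$)
$\frac{1}{l{\left(O{\left(V \right)} \right)}} = \frac{1}{\left(-1\right) \left(2 \cdot 21 \left(-3 + 21 + 2 \cdot 21^{2}\right)\right)^{2}} = \frac{1}{\left(-1\right) \left(2 \cdot 21 \left(-3 + 21 + 2 \cdot 441\right)\right)^{2}} = \frac{1}{\left(-1\right) \left(2 \cdot 21 \left(-3 + 21 + 882\right)\right)^{2}} = \frac{1}{\left(-1\right) \left(2 \cdot 21 \cdot 900\right)^{2}} = \frac{1}{\left(-1\right) 37800^{2}} = \frac{1}{\left(-1\right) 1428840000} = \frac{1}{-1428840000} = - \frac{1}{1428840000}$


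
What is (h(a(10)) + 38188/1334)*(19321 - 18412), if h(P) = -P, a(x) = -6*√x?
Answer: 17356446/667 + 5454*√10 ≈ 43269.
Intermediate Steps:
(h(a(10)) + 38188/1334)*(19321 - 18412) = (-(-6)*√10 + 38188/1334)*(19321 - 18412) = (6*√10 + 38188*(1/1334))*909 = (6*√10 + 19094/667)*909 = (19094/667 + 6*√10)*909 = 17356446/667 + 5454*√10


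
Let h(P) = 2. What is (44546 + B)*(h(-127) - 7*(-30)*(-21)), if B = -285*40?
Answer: -146107568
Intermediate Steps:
B = -11400
(44546 + B)*(h(-127) - 7*(-30)*(-21)) = (44546 - 11400)*(2 - 7*(-30)*(-21)) = 33146*(2 + 210*(-21)) = 33146*(2 - 4410) = 33146*(-4408) = -146107568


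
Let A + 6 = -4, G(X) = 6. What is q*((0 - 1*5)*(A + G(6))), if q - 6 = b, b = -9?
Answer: -60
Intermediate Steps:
A = -10 (A = -6 - 4 = -10)
q = -3 (q = 6 - 9 = -3)
q*((0 - 1*5)*(A + G(6))) = -3*(0 - 1*5)*(-10 + 6) = -3*(0 - 5)*(-4) = -(-15)*(-4) = -3*20 = -60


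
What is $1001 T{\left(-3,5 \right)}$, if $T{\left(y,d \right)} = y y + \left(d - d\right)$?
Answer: $9009$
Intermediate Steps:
$T{\left(y,d \right)} = y^{2}$ ($T{\left(y,d \right)} = y^{2} + 0 = y^{2}$)
$1001 T{\left(-3,5 \right)} = 1001 \left(-3\right)^{2} = 1001 \cdot 9 = 9009$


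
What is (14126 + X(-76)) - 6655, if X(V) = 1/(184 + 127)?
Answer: 2323482/311 ≈ 7471.0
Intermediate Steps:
X(V) = 1/311
(14126 + X(-76)) - 6655 = (14126 + 1/311) - 6655 = 4393187/311 - 6655 = 2323482/311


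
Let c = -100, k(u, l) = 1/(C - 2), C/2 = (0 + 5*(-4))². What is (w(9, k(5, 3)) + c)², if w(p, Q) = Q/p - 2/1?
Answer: 536648548969/51581124 ≈ 10404.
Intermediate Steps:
C = 800 (C = 2*(0 + 5*(-4))² = 2*(0 - 20)² = 2*(-20)² = 2*400 = 800)
k(u, l) = 1/798 (k(u, l) = 1/(800 - 2) = 1/798)
w(p, Q) = -2 + Q/p (w(p, Q) = Q/p - 2*1 = Q/p - 2 = -2 + Q/p)
(w(9, k(5, 3)) + c)² = ((-2 + (1/798)/9) - 100)² = ((-2 + (1/798)*(⅑)) - 100)² = ((-2 + 1/7182) - 100)² = (-14363/7182 - 100)² = (-732563/7182)² = 536648548969/51581124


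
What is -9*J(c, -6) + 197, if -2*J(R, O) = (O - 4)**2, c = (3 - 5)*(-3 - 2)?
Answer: 647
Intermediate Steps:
c = 10 (c = -2*(-5) = 10)
J(R, O) = -(-4 + O)**2/2 (J(R, O) = -(O - 4)**2/2 = -(-4 + O)**2/2)
-9*J(c, -6) + 197 = -(-9)*(-4 - 6)**2/2 + 197 = -(-9)*(-10)**2/2 + 197 = -(-9)*100/2 + 197 = -9*(-50) + 197 = 450 + 197 = 647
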